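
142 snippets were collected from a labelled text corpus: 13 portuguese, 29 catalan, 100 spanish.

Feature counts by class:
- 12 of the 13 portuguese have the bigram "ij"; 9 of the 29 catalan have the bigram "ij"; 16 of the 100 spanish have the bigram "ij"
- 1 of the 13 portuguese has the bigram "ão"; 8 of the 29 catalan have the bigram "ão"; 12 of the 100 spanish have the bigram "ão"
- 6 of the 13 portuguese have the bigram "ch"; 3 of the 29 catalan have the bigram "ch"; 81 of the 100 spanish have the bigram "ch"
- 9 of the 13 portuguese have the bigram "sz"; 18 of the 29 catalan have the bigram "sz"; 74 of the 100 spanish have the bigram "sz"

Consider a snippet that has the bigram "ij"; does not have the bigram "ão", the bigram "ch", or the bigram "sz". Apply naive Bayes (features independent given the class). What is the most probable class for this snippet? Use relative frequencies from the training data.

catalan

portuguese: (13/142) × (12/13) × (12/13) × (7/13) × (4/13) ≈ 0.0129242
catalan: (29/142) × (9/29) × (21/29) × (26/29) × (11/29) ≈ 0.0156079
spanish: (100/142) × (16/100) × (88/100) × (19/100) × (26/100) ≈ 0.00489825
Highest score → catalan.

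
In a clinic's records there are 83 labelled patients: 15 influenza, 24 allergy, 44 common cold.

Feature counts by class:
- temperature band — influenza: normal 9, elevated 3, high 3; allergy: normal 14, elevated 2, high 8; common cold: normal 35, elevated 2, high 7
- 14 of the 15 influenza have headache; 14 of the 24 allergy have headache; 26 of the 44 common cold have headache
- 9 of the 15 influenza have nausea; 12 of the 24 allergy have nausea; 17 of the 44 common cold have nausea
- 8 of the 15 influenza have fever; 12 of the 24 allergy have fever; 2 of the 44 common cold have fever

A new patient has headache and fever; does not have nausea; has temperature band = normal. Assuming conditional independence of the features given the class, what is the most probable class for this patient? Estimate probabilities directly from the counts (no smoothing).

influenza: (15/83) × (9/15) × (14/15) × (6/15) × (8/15) ≈ 0.0215904
allergy: (24/83) × (14/24) × (14/24) × (12/24) × (12/24) ≈ 0.0245984
common cold: (44/83) × (35/44) × (26/44) × (27/44) × (2/44) ≈ 0.00695023
Highest score → allergy.

allergy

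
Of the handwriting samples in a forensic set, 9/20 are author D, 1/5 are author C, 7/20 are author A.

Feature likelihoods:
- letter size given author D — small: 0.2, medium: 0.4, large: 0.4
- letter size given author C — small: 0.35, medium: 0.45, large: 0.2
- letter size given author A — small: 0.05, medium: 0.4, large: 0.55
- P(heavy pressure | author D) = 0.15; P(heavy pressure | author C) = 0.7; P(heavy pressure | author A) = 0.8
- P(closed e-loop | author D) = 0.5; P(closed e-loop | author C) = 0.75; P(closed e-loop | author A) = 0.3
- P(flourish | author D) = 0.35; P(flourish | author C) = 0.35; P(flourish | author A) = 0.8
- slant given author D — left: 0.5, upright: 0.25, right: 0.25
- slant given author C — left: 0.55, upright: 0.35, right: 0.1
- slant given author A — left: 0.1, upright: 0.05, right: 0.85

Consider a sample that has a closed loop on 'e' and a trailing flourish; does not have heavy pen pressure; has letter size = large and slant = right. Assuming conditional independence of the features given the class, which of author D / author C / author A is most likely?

author A

author D: 0.45 × 0.4 × (1−0.15) × 0.5 × 0.35 × 0.25 = 0.00669375
author C: 0.2 × 0.2 × (1−0.7) × 0.75 × 0.35 × 0.1 = 0.000315
author A: 0.35 × 0.55 × (1−0.8) × 0.3 × 0.8 × 0.85 = 0.007854
Highest score → author A.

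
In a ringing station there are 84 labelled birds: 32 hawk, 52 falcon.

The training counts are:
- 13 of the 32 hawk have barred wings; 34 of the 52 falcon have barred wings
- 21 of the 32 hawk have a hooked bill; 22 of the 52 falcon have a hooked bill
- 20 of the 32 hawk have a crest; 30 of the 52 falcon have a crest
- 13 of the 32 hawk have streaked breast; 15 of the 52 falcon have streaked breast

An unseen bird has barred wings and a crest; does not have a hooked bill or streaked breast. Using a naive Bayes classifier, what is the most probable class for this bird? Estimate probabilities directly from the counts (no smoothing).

hawk: (32/84) × (13/32) × (11/32) × (20/32) × (19/32) ≈ 0.019742
falcon: (52/84) × (34/52) × (30/52) × (30/52) × (37/52) ≈ 0.0958592
Highest score → falcon.

falcon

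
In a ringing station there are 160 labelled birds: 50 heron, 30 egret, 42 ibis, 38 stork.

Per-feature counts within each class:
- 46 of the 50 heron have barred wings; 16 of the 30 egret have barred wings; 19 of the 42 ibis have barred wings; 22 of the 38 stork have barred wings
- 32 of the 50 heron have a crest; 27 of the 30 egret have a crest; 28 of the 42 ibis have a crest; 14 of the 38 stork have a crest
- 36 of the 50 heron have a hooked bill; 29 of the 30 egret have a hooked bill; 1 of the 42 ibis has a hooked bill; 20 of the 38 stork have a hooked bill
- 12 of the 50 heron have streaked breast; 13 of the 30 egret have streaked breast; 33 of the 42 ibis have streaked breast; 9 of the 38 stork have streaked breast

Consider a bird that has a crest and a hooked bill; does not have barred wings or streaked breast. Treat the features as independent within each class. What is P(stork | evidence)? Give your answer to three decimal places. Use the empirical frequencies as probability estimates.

0.220

heron: (50/160) × (4/50) × (32/50) × (36/50) × (38/50) = 0.0087552
egret: (30/160) × (14/30) × (27/30) × (29/30) × (17/30) = 0.0431375
ibis: (42/160) × (23/42) × (28/42) × (1/42) × (9/42) ≈ 0.000488946
stork: (38/160) × (16/38) × (14/38) × (20/38) × (29/38) ≈ 0.0147981
P(stork | x) = 0.0147981 / 0.067179746 ≈ 0.220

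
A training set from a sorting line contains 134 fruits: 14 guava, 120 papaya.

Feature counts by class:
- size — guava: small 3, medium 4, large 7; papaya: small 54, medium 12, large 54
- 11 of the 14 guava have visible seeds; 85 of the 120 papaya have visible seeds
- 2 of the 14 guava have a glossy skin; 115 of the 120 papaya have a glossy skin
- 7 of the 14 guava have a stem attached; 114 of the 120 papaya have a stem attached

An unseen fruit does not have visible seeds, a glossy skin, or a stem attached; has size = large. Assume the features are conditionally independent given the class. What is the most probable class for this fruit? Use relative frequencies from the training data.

guava

guava: (14/134) × (7/14) × (3/14) × (12/14) × (7/14) ≈ 0.00479744
papaya: (120/134) × (54/120) × (35/120) × (5/120) × (6/120) ≈ 0.000244869
Highest score → guava.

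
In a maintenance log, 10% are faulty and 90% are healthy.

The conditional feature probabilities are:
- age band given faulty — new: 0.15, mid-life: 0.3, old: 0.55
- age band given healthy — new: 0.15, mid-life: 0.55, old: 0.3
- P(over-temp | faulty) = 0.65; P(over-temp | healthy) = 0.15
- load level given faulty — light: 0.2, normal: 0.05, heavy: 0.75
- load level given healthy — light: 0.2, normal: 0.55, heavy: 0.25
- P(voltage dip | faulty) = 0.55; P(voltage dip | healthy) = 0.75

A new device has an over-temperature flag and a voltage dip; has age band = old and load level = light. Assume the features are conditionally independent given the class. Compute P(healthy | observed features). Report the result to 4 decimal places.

faulty: 0.1 × 0.55 × 0.65 × 0.2 × 0.55 = 0.0039325
healthy: 0.9 × 0.3 × 0.15 × 0.2 × 0.75 = 0.006075
P(healthy | x) = 0.006075 / 0.0100075 ≈ 0.6070

0.6070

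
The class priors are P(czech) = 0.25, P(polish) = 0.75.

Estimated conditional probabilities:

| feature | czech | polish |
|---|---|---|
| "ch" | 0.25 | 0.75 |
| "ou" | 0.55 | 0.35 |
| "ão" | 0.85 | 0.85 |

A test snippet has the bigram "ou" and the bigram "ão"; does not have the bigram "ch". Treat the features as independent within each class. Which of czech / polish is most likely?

czech: 0.25 × (1−0.25) × 0.55 × 0.85 = 0.08765625
polish: 0.75 × (1−0.75) × 0.35 × 0.85 = 0.05578125
Highest score → czech.

czech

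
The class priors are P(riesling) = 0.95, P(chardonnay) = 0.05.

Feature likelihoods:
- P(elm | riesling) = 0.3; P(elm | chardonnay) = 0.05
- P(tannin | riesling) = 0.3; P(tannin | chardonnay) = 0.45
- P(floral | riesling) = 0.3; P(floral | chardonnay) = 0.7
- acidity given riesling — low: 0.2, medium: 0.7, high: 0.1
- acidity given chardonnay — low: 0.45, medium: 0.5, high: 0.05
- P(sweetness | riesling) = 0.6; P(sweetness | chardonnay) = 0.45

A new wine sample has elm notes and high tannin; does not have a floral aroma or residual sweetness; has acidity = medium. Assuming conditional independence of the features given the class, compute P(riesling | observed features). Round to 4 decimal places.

0.9945

riesling: 0.95 × 0.3 × 0.3 × (1−0.3) × 0.7 × (1−0.6) = 0.016758
chardonnay: 0.05 × 0.05 × 0.45 × (1−0.7) × 0.5 × (1−0.45) = 0.0000928125
P(riesling | x) = 0.016758 / 0.0168508125 ≈ 0.9945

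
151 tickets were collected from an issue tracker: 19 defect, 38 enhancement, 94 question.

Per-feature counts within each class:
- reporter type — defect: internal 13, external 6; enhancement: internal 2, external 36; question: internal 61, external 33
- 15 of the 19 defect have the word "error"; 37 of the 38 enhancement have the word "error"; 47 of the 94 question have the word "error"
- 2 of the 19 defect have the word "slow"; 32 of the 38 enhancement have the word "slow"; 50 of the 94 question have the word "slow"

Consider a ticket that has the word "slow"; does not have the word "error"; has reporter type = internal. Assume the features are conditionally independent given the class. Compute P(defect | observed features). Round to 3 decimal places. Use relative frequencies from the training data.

0.017

defect: (19/151) × (13/19) × (4/19) × (2/19) ≈ 0.00190787
enhancement: (38/151) × (2/38) × (1/38) × (32/38) ≈ 0.000293519
question: (94/151) × (61/94) × (47/94) × (50/94) ≈ 0.10744
P(defect | x) = 0.00190787 / 0.109641389 ≈ 0.017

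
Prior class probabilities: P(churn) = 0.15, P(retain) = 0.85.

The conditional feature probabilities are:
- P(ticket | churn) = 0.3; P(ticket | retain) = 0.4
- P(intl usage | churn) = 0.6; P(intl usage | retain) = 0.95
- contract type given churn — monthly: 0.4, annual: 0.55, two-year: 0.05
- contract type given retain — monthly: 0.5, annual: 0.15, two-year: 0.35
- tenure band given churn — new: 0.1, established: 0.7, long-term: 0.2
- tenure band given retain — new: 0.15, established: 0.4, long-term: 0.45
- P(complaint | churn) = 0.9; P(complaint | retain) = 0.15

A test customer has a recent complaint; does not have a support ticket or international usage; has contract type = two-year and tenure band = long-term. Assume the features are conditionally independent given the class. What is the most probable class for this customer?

churn: 0.15 × (1−0.3) × (1−0.6) × 0.05 × 0.2 × 0.9 = 0.000378
retain: 0.85 × (1−0.4) × (1−0.95) × 0.35 × 0.45 × 0.15 = 0.0006024375
Highest score → retain.

retain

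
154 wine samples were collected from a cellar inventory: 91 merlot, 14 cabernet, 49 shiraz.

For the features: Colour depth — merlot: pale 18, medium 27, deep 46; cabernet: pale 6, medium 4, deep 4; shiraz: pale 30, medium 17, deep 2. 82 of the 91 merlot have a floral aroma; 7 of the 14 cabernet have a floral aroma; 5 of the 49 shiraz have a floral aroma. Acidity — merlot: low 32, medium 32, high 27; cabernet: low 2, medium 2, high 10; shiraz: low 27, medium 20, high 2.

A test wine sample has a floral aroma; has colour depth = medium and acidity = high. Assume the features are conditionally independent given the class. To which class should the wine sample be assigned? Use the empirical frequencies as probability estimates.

merlot: (91/154) × (27/91) × (82/91) × (27/91) ≈ 0.0468746
cabernet: (14/154) × (4/14) × (7/14) × (10/14) ≈ 0.00927644
shiraz: (49/154) × (17/49) × (5/49) × (2/49) ≈ 0.000459765
Highest score → merlot.

merlot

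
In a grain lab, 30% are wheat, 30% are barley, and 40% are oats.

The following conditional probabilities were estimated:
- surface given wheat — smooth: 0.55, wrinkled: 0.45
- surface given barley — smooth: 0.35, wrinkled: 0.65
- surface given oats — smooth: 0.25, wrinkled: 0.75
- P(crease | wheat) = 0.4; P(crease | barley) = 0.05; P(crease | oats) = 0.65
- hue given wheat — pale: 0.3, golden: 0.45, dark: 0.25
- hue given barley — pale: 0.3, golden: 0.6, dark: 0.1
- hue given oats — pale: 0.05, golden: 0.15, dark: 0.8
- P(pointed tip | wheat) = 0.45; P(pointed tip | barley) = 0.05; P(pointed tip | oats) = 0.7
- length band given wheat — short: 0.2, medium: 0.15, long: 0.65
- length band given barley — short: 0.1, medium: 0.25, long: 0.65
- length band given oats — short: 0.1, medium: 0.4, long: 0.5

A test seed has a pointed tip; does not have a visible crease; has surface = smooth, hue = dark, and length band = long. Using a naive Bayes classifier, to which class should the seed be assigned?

wheat: 0.3 × 0.55 × (1−0.4) × 0.25 × 0.45 × 0.65 = 0.007239375
barley: 0.3 × 0.35 × (1−0.05) × 0.1 × 0.05 × 0.65 = 0.0003241875
oats: 0.4 × 0.25 × (1−0.65) × 0.8 × 0.7 × 0.5 = 0.0098
Highest score → oats.

oats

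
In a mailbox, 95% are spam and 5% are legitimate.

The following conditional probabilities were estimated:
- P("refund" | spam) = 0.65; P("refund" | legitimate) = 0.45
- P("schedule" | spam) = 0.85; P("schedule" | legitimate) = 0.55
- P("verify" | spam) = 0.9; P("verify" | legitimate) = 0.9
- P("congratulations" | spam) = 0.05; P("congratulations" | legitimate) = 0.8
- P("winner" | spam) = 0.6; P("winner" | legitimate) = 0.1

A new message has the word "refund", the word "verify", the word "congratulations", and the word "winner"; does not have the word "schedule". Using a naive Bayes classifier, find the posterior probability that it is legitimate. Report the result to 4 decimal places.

0.2257

spam: 0.95 × 0.65 × (1−0.85) × 0.9 × 0.05 × 0.6 = 0.002500875
legitimate: 0.05 × 0.45 × (1−0.55) × 0.9 × 0.8 × 0.1 = 0.000729
P(legitimate | x) = 0.000729 / 0.003229875 ≈ 0.2257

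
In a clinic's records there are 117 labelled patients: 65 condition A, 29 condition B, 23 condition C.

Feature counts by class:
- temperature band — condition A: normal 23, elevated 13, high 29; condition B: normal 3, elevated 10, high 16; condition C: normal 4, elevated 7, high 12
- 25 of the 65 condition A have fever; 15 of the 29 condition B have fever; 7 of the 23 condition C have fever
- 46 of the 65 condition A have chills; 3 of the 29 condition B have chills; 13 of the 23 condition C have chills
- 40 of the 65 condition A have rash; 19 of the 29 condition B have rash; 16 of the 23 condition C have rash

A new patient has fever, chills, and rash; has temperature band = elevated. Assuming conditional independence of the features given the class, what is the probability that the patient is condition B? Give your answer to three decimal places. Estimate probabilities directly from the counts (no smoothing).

condition A: (65/117) × (13/65) × (25/65) × (46/65) × (40/65) ≈ 0.0186112
condition B: (29/117) × (10/29) × (15/29) × (3/29) × (19/29) ≈ 0.00299631
condition C: (23/117) × (7/23) × (7/23) × (13/23) × (16/23) ≈ 0.00715962
P(condition B | x) = 0.00299631 / 0.02876713 ≈ 0.104

0.104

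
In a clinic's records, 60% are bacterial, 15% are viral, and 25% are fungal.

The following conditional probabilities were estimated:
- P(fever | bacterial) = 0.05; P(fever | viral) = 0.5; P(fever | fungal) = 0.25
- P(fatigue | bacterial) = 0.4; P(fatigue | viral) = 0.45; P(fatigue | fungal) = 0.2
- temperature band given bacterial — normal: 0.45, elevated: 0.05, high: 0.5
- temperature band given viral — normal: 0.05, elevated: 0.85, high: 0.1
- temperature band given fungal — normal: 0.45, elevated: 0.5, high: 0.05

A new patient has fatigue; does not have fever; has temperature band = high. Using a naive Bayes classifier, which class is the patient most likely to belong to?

bacterial

bacterial: 0.6 × (1−0.05) × 0.4 × 0.5 = 0.114
viral: 0.15 × (1−0.5) × 0.45 × 0.1 = 0.003375
fungal: 0.25 × (1−0.25) × 0.2 × 0.05 = 0.001875
Highest score → bacterial.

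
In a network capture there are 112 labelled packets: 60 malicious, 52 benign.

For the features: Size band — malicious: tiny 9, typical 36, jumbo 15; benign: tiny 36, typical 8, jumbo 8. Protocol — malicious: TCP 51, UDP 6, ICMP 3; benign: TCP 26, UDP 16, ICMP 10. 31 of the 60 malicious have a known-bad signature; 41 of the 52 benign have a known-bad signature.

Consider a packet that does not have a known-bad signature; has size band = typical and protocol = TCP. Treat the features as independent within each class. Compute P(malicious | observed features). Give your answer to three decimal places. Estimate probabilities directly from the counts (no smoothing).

malicious: (60/112) × (36/60) × (51/60) × (29/60) ≈ 0.132054
benign: (52/112) × (8/52) × (26/52) × (11/52) ≈ 0.00755495
P(malicious | x) = 0.132054 / 0.13960895 ≈ 0.946

0.946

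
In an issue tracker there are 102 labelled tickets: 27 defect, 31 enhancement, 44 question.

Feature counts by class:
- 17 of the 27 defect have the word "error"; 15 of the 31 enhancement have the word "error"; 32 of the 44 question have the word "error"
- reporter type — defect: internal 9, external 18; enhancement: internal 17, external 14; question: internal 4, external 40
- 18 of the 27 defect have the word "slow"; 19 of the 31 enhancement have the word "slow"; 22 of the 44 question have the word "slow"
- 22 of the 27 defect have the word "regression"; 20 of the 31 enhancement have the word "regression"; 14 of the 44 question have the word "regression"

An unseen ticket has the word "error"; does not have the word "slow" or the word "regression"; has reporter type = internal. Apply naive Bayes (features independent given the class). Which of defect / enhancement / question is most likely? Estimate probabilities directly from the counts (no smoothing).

defect: (27/102) × (17/27) × (9/27) × (9/27) × (5/27) ≈ 0.00342936
enhancement: (31/102) × (15/31) × (17/31) × (12/31) × (11/31) ≈ 0.0110772
question: (44/102) × (32/44) × (4/44) × (22/44) × (30/44) ≈ 0.0097229
Highest score → enhancement.

enhancement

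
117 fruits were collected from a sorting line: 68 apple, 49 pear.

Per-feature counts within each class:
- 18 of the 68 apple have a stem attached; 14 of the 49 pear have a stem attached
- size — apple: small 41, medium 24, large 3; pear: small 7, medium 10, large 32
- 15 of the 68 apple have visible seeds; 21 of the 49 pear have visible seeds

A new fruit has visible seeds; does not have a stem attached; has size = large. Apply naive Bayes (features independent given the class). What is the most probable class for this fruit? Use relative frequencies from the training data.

pear

apple: (68/117) × (50/68) × (3/68) × (15/68) ≈ 0.0041589
pear: (49/117) × (35/49) × (32/49) × (21/49) ≈ 0.0837258
Highest score → pear.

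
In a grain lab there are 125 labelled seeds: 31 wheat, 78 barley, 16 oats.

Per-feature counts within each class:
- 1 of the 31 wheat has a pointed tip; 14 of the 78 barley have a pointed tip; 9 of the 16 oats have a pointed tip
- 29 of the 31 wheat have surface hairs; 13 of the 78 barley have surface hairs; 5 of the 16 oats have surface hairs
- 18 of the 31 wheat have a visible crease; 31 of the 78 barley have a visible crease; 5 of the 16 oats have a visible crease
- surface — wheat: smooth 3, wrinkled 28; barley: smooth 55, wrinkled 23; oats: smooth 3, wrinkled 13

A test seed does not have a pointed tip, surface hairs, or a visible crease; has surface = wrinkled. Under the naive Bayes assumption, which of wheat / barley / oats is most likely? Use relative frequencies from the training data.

wheat: (31/125) × (30/31) × (2/31) × (13/31) × (28/31) ≈ 0.00586486
barley: (78/125) × (64/78) × (65/78) × (47/78) × (23/78) ≈ 0.0758098
oats: (16/125) × (7/16) × (11/16) × (11/16) × (13/16) = 0.021505859375
Highest score → barley.

barley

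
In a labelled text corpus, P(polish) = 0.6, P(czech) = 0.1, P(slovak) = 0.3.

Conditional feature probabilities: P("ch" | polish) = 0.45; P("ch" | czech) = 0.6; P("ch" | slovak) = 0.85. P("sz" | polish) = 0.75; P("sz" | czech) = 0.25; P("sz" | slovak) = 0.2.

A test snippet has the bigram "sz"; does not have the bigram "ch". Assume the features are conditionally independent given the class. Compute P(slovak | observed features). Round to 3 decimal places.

0.034

polish: 0.6 × (1−0.45) × 0.75 = 0.2475
czech: 0.1 × (1−0.6) × 0.25 = 0.01
slovak: 0.3 × (1−0.85) × 0.2 = 0.009
P(slovak | x) = 0.009 / 0.2665 ≈ 0.034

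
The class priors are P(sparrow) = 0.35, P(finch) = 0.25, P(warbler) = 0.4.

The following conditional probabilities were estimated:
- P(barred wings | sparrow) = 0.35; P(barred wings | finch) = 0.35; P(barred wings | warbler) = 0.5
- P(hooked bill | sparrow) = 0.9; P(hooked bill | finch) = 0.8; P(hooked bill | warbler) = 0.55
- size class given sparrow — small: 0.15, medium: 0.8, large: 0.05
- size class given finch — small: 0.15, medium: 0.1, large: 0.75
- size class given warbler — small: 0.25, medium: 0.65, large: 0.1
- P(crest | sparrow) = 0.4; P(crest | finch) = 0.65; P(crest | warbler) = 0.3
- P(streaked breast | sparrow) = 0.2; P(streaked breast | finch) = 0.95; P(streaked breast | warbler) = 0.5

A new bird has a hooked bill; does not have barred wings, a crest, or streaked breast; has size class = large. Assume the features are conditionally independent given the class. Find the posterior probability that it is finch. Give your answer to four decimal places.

sparrow: 0.35 × (1−0.35) × 0.9 × 0.05 × (1−0.4) × (1−0.2) = 0.004914
finch: 0.25 × (1−0.35) × 0.8 × 0.75 × (1−0.65) × (1−0.95) = 0.00170625
warbler: 0.4 × (1−0.5) × 0.55 × 0.1 × (1−0.3) × (1−0.5) = 0.00385
P(finch | x) = 0.00170625 / 0.01047025 ≈ 0.1630

0.1630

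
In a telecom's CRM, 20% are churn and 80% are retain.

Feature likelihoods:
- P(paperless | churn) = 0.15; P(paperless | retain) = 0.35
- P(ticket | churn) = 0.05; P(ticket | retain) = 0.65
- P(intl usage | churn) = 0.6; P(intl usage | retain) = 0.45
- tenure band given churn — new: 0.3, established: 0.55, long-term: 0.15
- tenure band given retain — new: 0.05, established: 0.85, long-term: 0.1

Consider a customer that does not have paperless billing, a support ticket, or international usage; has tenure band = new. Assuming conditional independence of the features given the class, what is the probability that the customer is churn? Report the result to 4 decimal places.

churn: 0.2 × (1−0.15) × (1−0.05) × (1−0.6) × 0.3 = 0.01938
retain: 0.8 × (1−0.35) × (1−0.65) × (1−0.45) × 0.05 = 0.005005
P(churn | x) = 0.01938 / 0.024385 ≈ 0.7948

0.7948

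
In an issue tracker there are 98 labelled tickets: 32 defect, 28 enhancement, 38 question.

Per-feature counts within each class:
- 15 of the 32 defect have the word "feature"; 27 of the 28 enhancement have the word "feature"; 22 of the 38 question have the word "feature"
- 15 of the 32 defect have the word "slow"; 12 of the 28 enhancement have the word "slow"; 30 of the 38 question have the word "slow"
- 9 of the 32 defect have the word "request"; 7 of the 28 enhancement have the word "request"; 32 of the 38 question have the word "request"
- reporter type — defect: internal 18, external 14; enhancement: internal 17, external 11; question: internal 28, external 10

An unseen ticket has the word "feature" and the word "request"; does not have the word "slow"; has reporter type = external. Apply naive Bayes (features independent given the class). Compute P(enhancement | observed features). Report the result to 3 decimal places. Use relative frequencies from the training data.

0.430

defect: (32/98) × (15/32) × (17/32) × (9/32) × (14/32) ≈ 0.0100054
enhancement: (28/98) × (27/28) × (16/28) × (7/28) × (11/28) ≈ 0.0154623
question: (38/98) × (22/38) × (8/38) × (32/38) × (10/38) ≈ 0.0104734
P(enhancement | x) = 0.0154623 / 0.0359411 ≈ 0.430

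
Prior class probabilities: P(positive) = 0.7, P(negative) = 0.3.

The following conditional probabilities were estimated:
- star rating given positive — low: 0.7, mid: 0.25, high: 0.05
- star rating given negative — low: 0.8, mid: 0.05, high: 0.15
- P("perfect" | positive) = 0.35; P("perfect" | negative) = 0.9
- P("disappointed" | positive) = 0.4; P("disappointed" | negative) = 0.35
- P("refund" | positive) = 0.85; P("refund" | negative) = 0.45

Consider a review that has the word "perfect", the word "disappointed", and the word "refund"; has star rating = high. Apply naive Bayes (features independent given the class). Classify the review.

positive: 0.7 × 0.05 × 0.35 × 0.4 × 0.85 = 0.004165
negative: 0.3 × 0.15 × 0.9 × 0.35 × 0.45 = 0.00637875
Highest score → negative.

negative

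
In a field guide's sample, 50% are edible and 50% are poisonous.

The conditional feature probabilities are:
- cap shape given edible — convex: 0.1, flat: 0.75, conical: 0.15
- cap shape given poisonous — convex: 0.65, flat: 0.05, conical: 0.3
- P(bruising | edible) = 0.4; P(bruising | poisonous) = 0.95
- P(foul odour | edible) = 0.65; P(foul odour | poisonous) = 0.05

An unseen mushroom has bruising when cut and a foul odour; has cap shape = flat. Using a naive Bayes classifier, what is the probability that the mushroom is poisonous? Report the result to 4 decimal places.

0.0120

edible: 0.5 × 0.75 × 0.4 × 0.65 = 0.0975
poisonous: 0.5 × 0.05 × 0.95 × 0.05 = 0.0011875
P(poisonous | x) = 0.0011875 / 0.0986875 ≈ 0.0120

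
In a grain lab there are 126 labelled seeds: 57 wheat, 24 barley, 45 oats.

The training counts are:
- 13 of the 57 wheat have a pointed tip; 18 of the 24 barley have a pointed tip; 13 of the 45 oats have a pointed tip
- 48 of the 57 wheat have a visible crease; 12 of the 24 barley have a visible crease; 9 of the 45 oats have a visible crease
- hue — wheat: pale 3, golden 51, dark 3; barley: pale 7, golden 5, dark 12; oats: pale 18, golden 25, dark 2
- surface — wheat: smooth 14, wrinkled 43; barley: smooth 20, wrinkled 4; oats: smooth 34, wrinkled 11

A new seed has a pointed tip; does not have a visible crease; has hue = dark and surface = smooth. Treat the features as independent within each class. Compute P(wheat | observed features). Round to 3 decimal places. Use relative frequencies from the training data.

wheat: (57/126) × (13/57) × (9/57) × (3/57) × (14/57) ≈ 0.000210591
barley: (24/126) × (18/24) × (12/24) × (12/24) × (20/24) ≈ 0.0297619
oats: (45/126) × (13/45) × (36/45) × (2/45) × (34/45) ≈ 0.0027717
P(wheat | x) = 0.000210591 / 0.032744191 ≈ 0.006

0.006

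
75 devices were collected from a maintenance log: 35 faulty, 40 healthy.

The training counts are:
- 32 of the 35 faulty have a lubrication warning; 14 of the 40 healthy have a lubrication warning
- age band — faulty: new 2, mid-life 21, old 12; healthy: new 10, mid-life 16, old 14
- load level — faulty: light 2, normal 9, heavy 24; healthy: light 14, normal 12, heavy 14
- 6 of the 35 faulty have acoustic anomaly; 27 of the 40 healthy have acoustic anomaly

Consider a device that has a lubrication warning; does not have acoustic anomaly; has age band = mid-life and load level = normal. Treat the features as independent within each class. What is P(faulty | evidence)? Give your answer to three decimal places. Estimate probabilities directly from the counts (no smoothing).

0.882

faulty: (35/75) × (32/35) × (21/35) × (9/35) × (29/35) ≈ 0.0545437
healthy: (40/75) × (14/40) × (16/40) × (12/40) × (13/40) = 0.00728
P(faulty | x) = 0.0545437 / 0.0618237 ≈ 0.882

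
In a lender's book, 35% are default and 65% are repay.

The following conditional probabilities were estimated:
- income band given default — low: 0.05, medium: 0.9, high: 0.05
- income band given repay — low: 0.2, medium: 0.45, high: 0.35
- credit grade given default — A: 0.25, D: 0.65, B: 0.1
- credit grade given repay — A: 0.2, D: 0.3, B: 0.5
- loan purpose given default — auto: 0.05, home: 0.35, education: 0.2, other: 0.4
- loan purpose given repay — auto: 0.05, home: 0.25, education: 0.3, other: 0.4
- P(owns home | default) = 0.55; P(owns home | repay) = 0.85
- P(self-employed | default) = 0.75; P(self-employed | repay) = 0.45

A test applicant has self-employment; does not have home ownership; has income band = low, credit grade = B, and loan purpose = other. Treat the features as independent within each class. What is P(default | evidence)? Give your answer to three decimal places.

0.119

default: 0.35 × 0.05 × 0.1 × 0.4 × (1−0.55) × 0.75 = 0.00023625
repay: 0.65 × 0.2 × 0.5 × 0.4 × (1−0.85) × 0.45 = 0.001755
P(default | x) = 0.00023625 / 0.00199125 ≈ 0.119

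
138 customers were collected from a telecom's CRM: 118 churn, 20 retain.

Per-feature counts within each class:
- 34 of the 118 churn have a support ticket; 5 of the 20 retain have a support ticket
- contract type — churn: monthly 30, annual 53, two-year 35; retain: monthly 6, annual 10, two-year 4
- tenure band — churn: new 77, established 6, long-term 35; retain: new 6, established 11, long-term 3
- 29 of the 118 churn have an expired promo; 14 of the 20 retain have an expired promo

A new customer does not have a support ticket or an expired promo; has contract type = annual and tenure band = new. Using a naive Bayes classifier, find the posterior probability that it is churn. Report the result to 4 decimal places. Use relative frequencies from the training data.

0.9649

churn: (118/138) × (84/118) × (53/118) × (77/118) × (89/118) ≈ 0.134558
retain: (20/138) × (15/20) × (10/20) × (6/20) × (6/20) ≈ 0.0048913
P(churn | x) = 0.134558 / 0.1394493 ≈ 0.9649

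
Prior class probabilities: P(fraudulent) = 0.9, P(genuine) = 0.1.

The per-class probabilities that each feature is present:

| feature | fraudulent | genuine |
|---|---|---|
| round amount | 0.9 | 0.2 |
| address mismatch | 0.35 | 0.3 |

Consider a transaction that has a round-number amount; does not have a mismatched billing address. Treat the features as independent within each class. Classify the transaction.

fraudulent

fraudulent: 0.9 × 0.9 × (1−0.35) = 0.5265
genuine: 0.1 × 0.2 × (1−0.3) = 0.014
Highest score → fraudulent.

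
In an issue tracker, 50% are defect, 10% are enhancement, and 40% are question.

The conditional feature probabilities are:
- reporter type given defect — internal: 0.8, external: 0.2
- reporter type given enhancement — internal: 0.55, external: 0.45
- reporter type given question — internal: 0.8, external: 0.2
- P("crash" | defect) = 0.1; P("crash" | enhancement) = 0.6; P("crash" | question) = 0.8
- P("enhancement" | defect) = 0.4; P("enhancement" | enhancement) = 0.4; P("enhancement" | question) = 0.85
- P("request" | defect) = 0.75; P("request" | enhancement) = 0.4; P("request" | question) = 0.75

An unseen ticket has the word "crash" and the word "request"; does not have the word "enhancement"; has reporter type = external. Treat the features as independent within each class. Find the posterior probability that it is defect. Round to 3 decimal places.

defect: 0.5 × 0.2 × 0.1 × (1−0.4) × 0.75 = 0.0045
enhancement: 0.1 × 0.45 × 0.6 × (1−0.4) × 0.4 = 0.00648
question: 0.4 × 0.2 × 0.8 × (1−0.85) × 0.75 = 0.0072
P(defect | x) = 0.0045 / 0.01818 ≈ 0.248

0.248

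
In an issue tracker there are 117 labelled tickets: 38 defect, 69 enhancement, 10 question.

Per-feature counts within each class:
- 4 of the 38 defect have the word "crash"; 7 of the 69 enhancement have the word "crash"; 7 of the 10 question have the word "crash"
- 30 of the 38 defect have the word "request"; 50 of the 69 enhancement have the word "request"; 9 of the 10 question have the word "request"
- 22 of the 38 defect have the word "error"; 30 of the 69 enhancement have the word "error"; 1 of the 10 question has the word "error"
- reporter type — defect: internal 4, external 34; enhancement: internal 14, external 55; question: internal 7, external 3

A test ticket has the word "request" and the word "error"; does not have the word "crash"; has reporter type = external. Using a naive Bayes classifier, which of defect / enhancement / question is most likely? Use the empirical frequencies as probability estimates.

defect: (38/117) × (34/38) × (30/38) × (22/38) × (34/38) ≈ 0.118841
enhancement: (69/117) × (62/69) × (50/69) × (30/69) × (55/69) ≈ 0.13308
question: (10/117) × (3/10) × (9/10) × (1/10) × (3/10) ≈ 0.000692308
Highest score → enhancement.

enhancement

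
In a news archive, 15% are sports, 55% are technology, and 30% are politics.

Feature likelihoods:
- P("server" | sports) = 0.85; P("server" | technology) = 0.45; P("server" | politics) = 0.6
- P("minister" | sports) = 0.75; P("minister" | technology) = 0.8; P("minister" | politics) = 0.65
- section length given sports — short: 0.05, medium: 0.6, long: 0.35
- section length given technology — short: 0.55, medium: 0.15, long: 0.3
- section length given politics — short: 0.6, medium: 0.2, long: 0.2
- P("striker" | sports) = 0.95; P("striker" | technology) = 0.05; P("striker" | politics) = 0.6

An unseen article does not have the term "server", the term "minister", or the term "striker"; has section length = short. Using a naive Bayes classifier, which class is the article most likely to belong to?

technology

sports: 0.15 × (1−0.85) × (1−0.75) × 0.05 × (1−0.95) = 0.0000140625
technology: 0.55 × (1−0.45) × (1−0.8) × 0.55 × (1−0.05) = 0.03161125
politics: 0.3 × (1−0.6) × (1−0.65) × 0.6 × (1−0.6) = 0.01008
Highest score → technology.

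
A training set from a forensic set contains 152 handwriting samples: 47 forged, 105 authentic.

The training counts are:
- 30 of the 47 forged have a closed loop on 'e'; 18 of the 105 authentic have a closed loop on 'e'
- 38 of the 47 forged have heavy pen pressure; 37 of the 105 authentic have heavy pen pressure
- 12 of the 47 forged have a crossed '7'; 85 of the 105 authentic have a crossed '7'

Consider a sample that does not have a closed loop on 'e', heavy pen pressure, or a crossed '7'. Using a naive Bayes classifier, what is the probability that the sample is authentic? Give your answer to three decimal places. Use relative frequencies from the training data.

forged: (47/152) × (17/47) × (9/47) × (35/47) ≈ 0.0159485
authentic: (105/152) × (87/105) × (68/105) × (20/105) ≈ 0.0706051
P(authentic | x) = 0.0706051 / 0.0865536 ≈ 0.816

0.816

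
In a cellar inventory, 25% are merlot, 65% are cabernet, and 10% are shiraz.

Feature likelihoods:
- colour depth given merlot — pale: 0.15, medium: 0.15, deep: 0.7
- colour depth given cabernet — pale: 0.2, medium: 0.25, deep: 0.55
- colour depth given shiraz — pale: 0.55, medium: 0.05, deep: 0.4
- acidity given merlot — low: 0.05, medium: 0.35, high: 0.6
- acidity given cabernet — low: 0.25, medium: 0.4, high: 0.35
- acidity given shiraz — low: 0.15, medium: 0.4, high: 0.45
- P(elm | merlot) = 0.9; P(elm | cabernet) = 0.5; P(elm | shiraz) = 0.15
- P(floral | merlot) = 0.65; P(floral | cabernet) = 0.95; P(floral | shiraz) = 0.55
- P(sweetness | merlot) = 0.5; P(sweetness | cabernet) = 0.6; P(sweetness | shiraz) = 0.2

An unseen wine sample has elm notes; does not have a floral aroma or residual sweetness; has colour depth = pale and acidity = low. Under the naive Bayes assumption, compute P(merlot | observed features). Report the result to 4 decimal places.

0.2771

merlot: 0.25 × 0.15 × 0.05 × 0.9 × (1−0.65) × (1−0.5) = 0.0002953125
cabernet: 0.65 × 0.2 × 0.25 × 0.5 × (1−0.95) × (1−0.6) = 0.000325
shiraz: 0.1 × 0.55 × 0.15 × 0.15 × (1−0.55) × (1−0.2) = 0.0004455
P(merlot | x) = 0.0002953125 / 0.0010658125 ≈ 0.2771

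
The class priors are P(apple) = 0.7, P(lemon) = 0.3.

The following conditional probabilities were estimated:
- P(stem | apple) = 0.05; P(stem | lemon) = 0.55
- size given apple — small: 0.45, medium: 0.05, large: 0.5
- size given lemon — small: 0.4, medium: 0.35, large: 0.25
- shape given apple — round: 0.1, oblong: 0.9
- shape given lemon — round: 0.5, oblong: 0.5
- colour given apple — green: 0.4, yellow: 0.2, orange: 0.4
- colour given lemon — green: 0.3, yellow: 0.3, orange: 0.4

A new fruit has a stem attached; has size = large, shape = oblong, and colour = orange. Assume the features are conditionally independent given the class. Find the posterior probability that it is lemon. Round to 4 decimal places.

apple: 0.7 × 0.05 × 0.5 × 0.9 × 0.4 = 0.0063
lemon: 0.3 × 0.55 × 0.25 × 0.5 × 0.4 = 0.00825
P(lemon | x) = 0.00825 / 0.01455 ≈ 0.5670

0.5670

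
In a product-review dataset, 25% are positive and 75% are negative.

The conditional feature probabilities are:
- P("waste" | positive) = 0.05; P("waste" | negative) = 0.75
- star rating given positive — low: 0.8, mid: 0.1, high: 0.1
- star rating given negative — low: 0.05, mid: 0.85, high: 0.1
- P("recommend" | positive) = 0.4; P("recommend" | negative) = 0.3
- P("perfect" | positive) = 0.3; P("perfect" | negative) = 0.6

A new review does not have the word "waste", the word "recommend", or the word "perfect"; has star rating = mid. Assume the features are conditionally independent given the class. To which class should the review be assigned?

negative

positive: 0.25 × (1−0.05) × 0.1 × (1−0.4) × (1−0.3) = 0.009975
negative: 0.75 × (1−0.75) × 0.85 × (1−0.3) × (1−0.6) = 0.044625
Highest score → negative.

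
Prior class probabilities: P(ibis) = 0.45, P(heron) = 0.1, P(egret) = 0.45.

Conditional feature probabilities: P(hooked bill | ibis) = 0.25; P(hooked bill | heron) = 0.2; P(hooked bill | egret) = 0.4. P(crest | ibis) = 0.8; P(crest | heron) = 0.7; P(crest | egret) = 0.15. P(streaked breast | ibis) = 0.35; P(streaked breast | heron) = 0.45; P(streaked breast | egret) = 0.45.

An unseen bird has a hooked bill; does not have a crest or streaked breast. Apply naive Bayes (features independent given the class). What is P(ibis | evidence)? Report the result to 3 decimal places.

ibis: 0.45 × 0.25 × (1−0.8) × (1−0.35) = 0.014625
heron: 0.1 × 0.2 × (1−0.7) × (1−0.45) = 0.0033
egret: 0.45 × 0.4 × (1−0.15) × (1−0.45) = 0.08415
P(ibis | x) = 0.014625 / 0.102075 ≈ 0.143

0.143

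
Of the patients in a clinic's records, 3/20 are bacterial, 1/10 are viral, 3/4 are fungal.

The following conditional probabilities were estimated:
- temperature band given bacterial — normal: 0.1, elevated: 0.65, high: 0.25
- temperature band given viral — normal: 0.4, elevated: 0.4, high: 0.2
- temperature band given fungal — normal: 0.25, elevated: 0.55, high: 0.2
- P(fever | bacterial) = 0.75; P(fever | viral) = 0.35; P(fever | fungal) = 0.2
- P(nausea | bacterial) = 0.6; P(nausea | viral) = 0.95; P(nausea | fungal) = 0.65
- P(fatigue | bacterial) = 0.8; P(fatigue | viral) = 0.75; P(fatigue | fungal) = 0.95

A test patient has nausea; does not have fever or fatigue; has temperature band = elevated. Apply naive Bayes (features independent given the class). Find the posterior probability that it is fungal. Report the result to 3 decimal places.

bacterial: 0.15 × 0.65 × (1−0.75) × 0.6 × (1−0.8) = 0.002925
viral: 0.1 × 0.4 × (1−0.35) × 0.95 × (1−0.75) = 0.006175
fungal: 0.75 × 0.55 × (1−0.2) × 0.65 × (1−0.95) = 0.010725
P(fungal | x) = 0.010725 / 0.019825 ≈ 0.541

0.541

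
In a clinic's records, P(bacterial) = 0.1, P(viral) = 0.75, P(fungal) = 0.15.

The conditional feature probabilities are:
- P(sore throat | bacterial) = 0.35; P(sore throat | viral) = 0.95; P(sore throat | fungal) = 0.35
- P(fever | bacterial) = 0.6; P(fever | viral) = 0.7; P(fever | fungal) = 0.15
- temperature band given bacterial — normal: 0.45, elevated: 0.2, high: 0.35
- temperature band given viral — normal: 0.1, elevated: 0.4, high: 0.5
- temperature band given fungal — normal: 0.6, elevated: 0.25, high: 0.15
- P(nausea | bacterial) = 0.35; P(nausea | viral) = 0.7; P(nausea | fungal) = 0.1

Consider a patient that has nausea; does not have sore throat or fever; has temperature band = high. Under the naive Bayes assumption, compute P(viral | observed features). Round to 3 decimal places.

0.471

bacterial: 0.1 × (1−0.35) × (1−0.6) × 0.35 × 0.35 = 0.003185
viral: 0.75 × (1−0.95) × (1−0.7) × 0.5 × 0.7 = 0.0039375
fungal: 0.15 × (1−0.35) × (1−0.15) × 0.15 × 0.1 = 0.001243125
P(viral | x) = 0.0039375 / 0.008365625 ≈ 0.471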